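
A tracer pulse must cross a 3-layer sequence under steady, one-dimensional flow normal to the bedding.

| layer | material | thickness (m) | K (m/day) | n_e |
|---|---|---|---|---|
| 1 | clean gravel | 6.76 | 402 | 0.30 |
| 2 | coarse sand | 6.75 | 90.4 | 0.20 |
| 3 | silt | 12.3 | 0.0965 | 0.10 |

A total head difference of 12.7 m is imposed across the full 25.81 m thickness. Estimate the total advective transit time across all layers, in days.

With flow normal to the layers, continuity requires the same specific discharge q through every layer.
Σ(b_i/K_i) = 6.76/402 + 6.75/90.4 + 12.3/0.0965 = 127.6 d.
q = Δh / Σ(b_i/K_i) = 12.7 / 127.6 = 0.09957 m/day.
In each layer the seepage velocity is v_i = q/n_i, so the layer transit time is t_i = b_i·n_i / q:
  layer 1 (clean gravel): t_1 = 6.76 × 0.30 / 0.09957 = 20.37 d
  layer 2 (coarse sand): t_2 = 6.75 × 0.20 / 0.09957 = 13.56 d
  layer 3 (silt): t_3 = 12.3 × 0.10 / 0.09957 = 12.35 d
Total t = Σ t_i = 46.28 days.

46.3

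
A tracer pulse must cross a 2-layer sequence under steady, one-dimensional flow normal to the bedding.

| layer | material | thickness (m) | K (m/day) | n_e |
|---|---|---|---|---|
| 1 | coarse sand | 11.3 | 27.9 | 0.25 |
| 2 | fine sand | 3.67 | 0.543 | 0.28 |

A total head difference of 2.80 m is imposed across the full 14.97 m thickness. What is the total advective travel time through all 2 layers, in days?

With flow normal to the layers, continuity requires the same specific discharge q through every layer.
Σ(b_i/K_i) = 11.3/27.9 + 3.67/0.543 = 7.164 d.
q = Δh / Σ(b_i/K_i) = 2.80 / 7.164 = 0.3909 m/day.
In each layer the seepage velocity is v_i = q/n_i, so the layer transit time is t_i = b_i·n_i / q:
  layer 1 (coarse sand): t_1 = 11.3 × 0.25 / 0.3909 = 7.228 d
  layer 2 (fine sand): t_2 = 3.67 × 0.28 / 0.3909 = 2.629 d
Total t = Σ t_i = 9.857 days.

9.86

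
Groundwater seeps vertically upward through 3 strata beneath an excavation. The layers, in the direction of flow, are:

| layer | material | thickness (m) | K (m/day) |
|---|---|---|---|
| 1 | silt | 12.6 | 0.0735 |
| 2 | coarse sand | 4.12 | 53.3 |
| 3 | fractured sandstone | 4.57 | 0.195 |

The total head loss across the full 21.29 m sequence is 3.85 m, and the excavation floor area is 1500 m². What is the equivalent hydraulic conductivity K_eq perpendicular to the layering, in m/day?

Flow is perpendicular to layering, so the layers act in series and the equivalent K is the thickness-weighted harmonic mean.
Total thickness L = 12.6 + 4.12 + 4.57 = 21.29 m.
Σ(b_i/K_i) = 12.6/0.0735 + 4.12/53.3 + 4.57/0.195 = 194.9 d.
K_eq = L / Σ(b_i/K_i) = 21.29 / 194.9 = 0.1092 m/day.

0.109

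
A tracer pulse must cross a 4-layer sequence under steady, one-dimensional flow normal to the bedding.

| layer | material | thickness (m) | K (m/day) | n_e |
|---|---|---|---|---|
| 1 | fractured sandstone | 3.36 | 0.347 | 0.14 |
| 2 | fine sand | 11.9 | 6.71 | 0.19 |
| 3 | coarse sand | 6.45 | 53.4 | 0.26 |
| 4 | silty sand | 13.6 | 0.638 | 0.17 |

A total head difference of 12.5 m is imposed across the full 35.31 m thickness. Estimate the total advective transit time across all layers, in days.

17.7

With flow normal to the layers, continuity requires the same specific discharge q through every layer.
Σ(b_i/K_i) = 3.36/0.347 + 11.9/6.71 + 6.45/53.4 + 13.6/0.638 = 32.89 d.
q = Δh / Σ(b_i/K_i) = 12.5 / 32.89 = 0.3800 m/day.
In each layer the seepage velocity is v_i = q/n_i, so the layer transit time is t_i = b_i·n_i / q:
  layer 1 (fractured sandstone): t_1 = 3.36 × 0.14 / 0.3800 = 1.238 d
  layer 2 (fine sand): t_2 = 11.9 × 0.19 / 0.3800 = 5.950 d
  layer 3 (coarse sand): t_3 = 6.45 × 0.26 / 0.3800 = 4.413 d
  layer 4 (silty sand): t_4 = 13.6 × 0.17 / 0.3800 = 6.084 d
Total t = Σ t_i = 17.68 days.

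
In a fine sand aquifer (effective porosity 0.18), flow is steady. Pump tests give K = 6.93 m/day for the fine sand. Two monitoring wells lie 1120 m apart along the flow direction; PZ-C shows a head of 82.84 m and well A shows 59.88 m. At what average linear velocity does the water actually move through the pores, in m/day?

0.789

Hydraulic gradient i = (82.84 − 59.88) / 1120 = 22.96 / 1120 = 0.02050.
Darcy flux q = K · i = 6.930 × 0.02050 = 0.1421 m/day.
Seepage velocity v = q / n_e = 0.1421 / 0.18 = 0.7893 m/day.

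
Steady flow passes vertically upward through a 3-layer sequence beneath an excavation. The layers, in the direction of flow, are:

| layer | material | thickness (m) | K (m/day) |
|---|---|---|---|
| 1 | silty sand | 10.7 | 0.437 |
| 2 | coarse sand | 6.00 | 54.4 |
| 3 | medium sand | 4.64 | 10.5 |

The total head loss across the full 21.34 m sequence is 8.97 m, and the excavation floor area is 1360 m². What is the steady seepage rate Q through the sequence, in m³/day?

Flow is perpendicular to layering, so the layers act in series and the equivalent K is the thickness-weighted harmonic mean.
Total thickness L = 10.7 + 6.00 + 4.64 = 21.34 m.
Σ(b_i/K_i) = 10.7/0.437 + 6.00/54.4 + 4.64/10.5 = 25.04 d.
K_eq = L / Σ(b_i/K_i) = 21.34 / 25.04 = 0.8523 m/day.
Q = K_eq · A · (Δh/L) = 0.8523 × 1360 × (8.97/21.34) = 487.2 m³/day.

487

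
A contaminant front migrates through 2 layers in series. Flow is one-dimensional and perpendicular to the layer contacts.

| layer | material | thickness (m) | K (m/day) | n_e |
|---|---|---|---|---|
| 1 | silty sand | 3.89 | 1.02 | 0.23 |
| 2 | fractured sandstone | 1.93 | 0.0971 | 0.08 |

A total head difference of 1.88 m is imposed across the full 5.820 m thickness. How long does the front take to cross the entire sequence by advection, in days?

With flow normal to the layers, continuity requires the same specific discharge q through every layer.
Σ(b_i/K_i) = 3.89/1.02 + 1.93/0.0971 = 23.69 d.
q = Δh / Σ(b_i/K_i) = 1.88 / 23.69 = 0.07936 m/day.
In each layer the seepage velocity is v_i = q/n_i, so the layer transit time is t_i = b_i·n_i / q:
  layer 1 (silty sand): t_1 = 3.89 × 0.23 / 0.07936 = 11.27 d
  layer 2 (fractured sandstone): t_2 = 1.93 × 0.08 / 0.07936 = 1.946 d
Total t = Σ t_i = 13.22 days.

13.2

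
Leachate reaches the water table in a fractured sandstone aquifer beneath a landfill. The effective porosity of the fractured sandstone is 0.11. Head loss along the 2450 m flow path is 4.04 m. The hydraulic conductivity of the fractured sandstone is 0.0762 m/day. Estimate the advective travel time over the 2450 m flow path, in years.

5870

Hydraulic gradient i = Δh / L = 4.04 / 2450 = 0.001649.
Darcy flux q = K · i = 0.07620 × 0.001649 = 0.0001257 m/day.
Seepage velocity v = q / n_e = 0.0001257 / 0.11 = 0.001142 m/day.
Travel time t = L / v = 2450 / 0.001142 = 2.145e+06 days = 5872 years.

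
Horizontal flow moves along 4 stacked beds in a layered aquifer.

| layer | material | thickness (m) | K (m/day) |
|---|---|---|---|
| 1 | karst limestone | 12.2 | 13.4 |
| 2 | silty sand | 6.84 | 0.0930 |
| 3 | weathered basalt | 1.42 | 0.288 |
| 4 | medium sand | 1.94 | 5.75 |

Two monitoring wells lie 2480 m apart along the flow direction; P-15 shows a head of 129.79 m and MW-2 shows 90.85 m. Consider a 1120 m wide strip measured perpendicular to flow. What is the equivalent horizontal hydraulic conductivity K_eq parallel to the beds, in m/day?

Flow is parallel to layering, so each bed carries its own Darcy discharge and the transmissivities add.
Σ(K_i·b_i) = 13.4×12.2 + 0.0930×6.84 + 0.288×1.42 + 5.75×1.94 = 175.7 m²/day.
Total thickness b = 22.40 m, so K_eq = Σ(K_i·b_i)/b = 7.843 m/day.

7.84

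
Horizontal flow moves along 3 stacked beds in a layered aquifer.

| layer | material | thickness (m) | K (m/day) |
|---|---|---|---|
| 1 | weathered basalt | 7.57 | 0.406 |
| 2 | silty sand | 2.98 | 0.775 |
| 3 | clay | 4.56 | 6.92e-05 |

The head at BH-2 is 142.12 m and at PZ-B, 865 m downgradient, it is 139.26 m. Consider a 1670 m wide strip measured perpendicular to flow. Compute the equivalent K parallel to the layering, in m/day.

0.356

Flow is parallel to layering, so each bed carries its own Darcy discharge and the transmissivities add.
Σ(K_i·b_i) = 0.406×7.57 + 0.775×2.98 + 6.92e-05×4.56 = 5.383 m²/day.
Total thickness b = 15.11 m, so K_eq = Σ(K_i·b_i)/b = 0.3563 m/day.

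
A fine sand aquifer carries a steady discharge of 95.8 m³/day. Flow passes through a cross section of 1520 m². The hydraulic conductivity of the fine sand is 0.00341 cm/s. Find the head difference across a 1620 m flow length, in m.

34.7

Convert K: 0.00341 cm/s × 864 = 2.946 m/day.
From Q = K·A·i, i = Q / (K·A) = 95.8 / (2.946 × 1520) = 0.02139.
Head loss Δh = i · L = 0.02139 × 1620 = 34.66 m.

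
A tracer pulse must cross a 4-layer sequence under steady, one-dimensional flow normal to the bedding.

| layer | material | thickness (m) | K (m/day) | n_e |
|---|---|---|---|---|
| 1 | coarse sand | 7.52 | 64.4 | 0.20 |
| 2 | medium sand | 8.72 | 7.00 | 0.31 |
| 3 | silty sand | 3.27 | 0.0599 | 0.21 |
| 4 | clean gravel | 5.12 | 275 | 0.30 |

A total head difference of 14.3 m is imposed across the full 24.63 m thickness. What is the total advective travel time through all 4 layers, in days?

25.2

With flow normal to the layers, continuity requires the same specific discharge q through every layer.
Σ(b_i/K_i) = 7.52/64.4 + 8.72/7.00 + 3.27/0.0599 + 5.12/275 = 55.97 d.
q = Δh / Σ(b_i/K_i) = 14.3 / 55.97 = 0.2555 m/day.
In each layer the seepage velocity is v_i = q/n_i, so the layer transit time is t_i = b_i·n_i / q:
  layer 1 (coarse sand): t_1 = 7.52 × 0.20 / 0.2555 = 5.887 d
  layer 2 (medium sand): t_2 = 8.72 × 0.31 / 0.2555 = 10.58 d
  layer 3 (silty sand): t_3 = 3.27 × 0.21 / 0.2555 = 2.688 d
  layer 4 (clean gravel): t_4 = 5.12 × 0.30 / 0.2555 = 6.012 d
Total t = Σ t_i = 25.17 days.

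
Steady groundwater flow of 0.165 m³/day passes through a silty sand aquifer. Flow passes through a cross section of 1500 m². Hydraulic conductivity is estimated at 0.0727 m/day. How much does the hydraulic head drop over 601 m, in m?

0.909

From Q = K·A·i, i = Q / (K·A) = 0.165 / (0.07270 × 1500) = 0.001513.
Head loss Δh = i · L = 0.001513 × 601 = 0.9094 m.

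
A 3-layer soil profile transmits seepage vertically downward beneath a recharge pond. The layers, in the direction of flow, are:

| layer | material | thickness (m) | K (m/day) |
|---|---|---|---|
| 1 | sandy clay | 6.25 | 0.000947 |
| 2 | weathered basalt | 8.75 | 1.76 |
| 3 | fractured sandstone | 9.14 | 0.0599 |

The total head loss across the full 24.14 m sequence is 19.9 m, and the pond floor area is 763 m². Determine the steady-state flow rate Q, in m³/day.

Flow is perpendicular to layering, so the layers act in series and the equivalent K is the thickness-weighted harmonic mean.
Total thickness L = 6.25 + 8.75 + 9.14 = 24.14 m.
Σ(b_i/K_i) = 6.25/0.000947 + 8.75/1.76 + 9.14/0.0599 = 6757 d.
K_eq = L / Σ(b_i/K_i) = 24.14 / 6757 = 0.003572 m/day.
Q = K_eq · A · (Δh/L) = 0.003572 × 763 × (19.9/24.14) = 2.247 m³/day.

2.25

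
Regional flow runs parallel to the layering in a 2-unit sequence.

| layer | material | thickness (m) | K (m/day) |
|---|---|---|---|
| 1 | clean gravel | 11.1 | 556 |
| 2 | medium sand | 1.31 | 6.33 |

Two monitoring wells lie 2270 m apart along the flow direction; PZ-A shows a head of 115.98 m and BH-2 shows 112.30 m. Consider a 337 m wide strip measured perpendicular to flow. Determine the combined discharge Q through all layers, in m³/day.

Flow is parallel to layering, so each bed carries its own Darcy discharge and the transmissivities add.
Σ(K_i·b_i) = 556×11.1 + 6.33×1.31 = 6180 m²/day.
Hydraulic gradient i = (115.98 − 112.30) / 2270 = 3.68 / 2270 = 0.001621.
Q = Σ(K_i·b_i) · W · i = 6180 × 337 × 0.001621 = 3376 m³/day.

3380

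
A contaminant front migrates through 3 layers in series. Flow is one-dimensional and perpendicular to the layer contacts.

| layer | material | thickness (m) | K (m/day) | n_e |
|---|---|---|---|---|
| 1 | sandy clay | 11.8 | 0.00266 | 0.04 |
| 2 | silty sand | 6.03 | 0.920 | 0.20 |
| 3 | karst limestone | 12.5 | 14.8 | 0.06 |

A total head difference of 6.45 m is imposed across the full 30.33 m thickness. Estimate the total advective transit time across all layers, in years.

With flow normal to the layers, continuity requires the same specific discharge q through every layer.
Σ(b_i/K_i) = 11.8/0.00266 + 6.03/0.920 + 12.5/14.8 = 4443 d.
q = Δh / Σ(b_i/K_i) = 6.45 / 4443 = 0.001452 m/day.
In each layer the seepage velocity is v_i = q/n_i, so the layer transit time is t_i = b_i·n_i / q:
  layer 1 (sandy clay): t_1 = 11.8 × 0.04 / 0.001452 = 325.2 d
  layer 2 (silty sand): t_2 = 6.03 × 0.20 / 0.001452 = 830.8 d
  layer 3 (karst limestone): t_3 = 12.5 × 0.06 / 0.001452 = 516.7 d
Total t = Σ t_i = 1673 days = 4.580 years.

4.58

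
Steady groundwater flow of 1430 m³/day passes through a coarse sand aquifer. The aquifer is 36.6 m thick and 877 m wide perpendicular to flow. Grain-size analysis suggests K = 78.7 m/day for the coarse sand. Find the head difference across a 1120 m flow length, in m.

Cross-sectional area A = 877 × 36.6 = 32098 m².
From Q = K·A·i, i = Q / (K·A) = 1430 / (78.70 × 32098) = 0.0005661.
Head loss Δh = i · L = 0.0005661 × 1120 = 0.6340 m.

0.634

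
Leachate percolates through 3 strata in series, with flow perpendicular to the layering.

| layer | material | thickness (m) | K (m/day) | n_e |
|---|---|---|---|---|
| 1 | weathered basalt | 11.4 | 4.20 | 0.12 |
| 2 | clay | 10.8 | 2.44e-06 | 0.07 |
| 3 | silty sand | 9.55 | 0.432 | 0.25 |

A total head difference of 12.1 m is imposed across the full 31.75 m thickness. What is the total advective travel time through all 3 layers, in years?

With flow normal to the layers, continuity requires the same specific discharge q through every layer.
Σ(b_i/K_i) = 11.4/4.20 + 10.8/2.44e-06 + 9.55/0.432 = 4.426e+06 d.
q = Δh / Σ(b_i/K_i) = 12.1 / 4.426e+06 = 2.734e-06 m/day.
In each layer the seepage velocity is v_i = q/n_i, so the layer transit time is t_i = b_i·n_i / q:
  layer 1 (weathered basalt): t_1 = 11.4 × 0.12 / 2.734e-06 = 5.004e+05 d
  layer 2 (clay): t_2 = 10.8 × 0.07 / 2.734e-06 = 2.765e+05 d
  layer 3 (silty sand): t_3 = 9.55 × 0.25 / 2.734e-06 = 8.734e+05 d
Total t = Σ t_i = 1.650e+06 days = 4518 years.

4520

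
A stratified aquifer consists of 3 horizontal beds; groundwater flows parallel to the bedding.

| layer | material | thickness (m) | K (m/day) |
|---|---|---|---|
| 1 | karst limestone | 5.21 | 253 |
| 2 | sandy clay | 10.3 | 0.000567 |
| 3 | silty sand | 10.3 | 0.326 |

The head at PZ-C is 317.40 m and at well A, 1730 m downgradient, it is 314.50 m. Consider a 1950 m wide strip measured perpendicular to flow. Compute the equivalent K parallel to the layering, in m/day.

Flow is parallel to layering, so each bed carries its own Darcy discharge and the transmissivities add.
Σ(K_i·b_i) = 253×5.21 + 0.000567×10.3 + 0.326×10.3 = 1321 m²/day.
Total thickness b = 25.81 m, so K_eq = Σ(K_i·b_i)/b = 51.20 m/day.

51.2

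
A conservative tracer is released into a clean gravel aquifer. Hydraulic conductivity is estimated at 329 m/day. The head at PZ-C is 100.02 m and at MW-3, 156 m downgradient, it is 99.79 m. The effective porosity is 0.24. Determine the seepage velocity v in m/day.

Hydraulic gradient i = (100.02 − 99.79) / 156 = 0.23 / 156 = 0.001474.
Darcy flux q = K · i = 329.0 × 0.001474 = 0.4851 m/day.
Seepage velocity v = q / n_e = 0.4851 / 0.24 = 2.021 m/day.

2.02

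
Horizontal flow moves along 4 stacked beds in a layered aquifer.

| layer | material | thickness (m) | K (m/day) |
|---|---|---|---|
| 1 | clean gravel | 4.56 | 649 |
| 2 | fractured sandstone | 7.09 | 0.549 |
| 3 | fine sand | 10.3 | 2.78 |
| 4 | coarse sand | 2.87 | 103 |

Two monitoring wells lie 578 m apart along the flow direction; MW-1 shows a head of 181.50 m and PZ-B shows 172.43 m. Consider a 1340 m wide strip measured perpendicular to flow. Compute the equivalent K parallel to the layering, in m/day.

132

Flow is parallel to layering, so each bed carries its own Darcy discharge and the transmissivities add.
Σ(K_i·b_i) = 649×4.56 + 0.549×7.09 + 2.78×10.3 + 103×2.87 = 3288 m²/day.
Total thickness b = 24.82 m, so K_eq = Σ(K_i·b_i)/b = 132.5 m/day.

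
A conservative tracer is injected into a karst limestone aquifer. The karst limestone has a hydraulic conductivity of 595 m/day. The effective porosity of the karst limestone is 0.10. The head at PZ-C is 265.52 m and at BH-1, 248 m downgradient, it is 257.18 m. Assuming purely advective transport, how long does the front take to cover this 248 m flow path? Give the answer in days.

Hydraulic gradient i = (265.52 − 257.18) / 248 = 8.34 / 248 = 0.03363.
Darcy flux q = K · i = 595.0 × 0.03363 = 20.01 m/day.
Seepage velocity v = q / n_e = 20.01 / 0.10 = 200.1 m/day.
Travel time t = L / v = 248 / 200.1 = 1.239 days.

1.24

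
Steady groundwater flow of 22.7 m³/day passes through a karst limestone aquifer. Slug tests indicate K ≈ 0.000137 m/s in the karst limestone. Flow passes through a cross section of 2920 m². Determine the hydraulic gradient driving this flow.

0.000657

Convert K: 0.000137 m/s × 86400 = 11.84 m/day.
From Q = K·A·i, i = Q / (K·A) = 22.7 / (11.84 × 2920) = 0.0006568.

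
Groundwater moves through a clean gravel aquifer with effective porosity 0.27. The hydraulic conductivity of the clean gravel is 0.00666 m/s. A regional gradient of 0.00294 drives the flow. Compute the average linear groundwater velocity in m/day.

6.27

Convert K: 0.00666 m/s × 86400 = 575.4 m/day.
Hydraulic gradient i = 0.00294.
Darcy flux q = K · i = 575.4 × 0.002940 = 1.692 m/day.
Seepage velocity v = q / n_e = 1.692 / 0.27 = 6.266 m/day.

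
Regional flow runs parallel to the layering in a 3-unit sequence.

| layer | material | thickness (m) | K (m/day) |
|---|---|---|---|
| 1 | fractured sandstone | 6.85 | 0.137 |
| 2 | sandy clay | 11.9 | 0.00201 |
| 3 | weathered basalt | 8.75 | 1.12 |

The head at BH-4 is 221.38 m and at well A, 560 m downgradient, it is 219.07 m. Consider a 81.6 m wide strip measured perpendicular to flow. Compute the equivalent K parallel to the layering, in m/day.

0.391

Flow is parallel to layering, so each bed carries its own Darcy discharge and the transmissivities add.
Σ(K_i·b_i) = 0.137×6.85 + 0.00201×11.9 + 1.12×8.75 = 10.76 m²/day.
Total thickness b = 27.50 m, so K_eq = Σ(K_i·b_i)/b = 0.3914 m/day.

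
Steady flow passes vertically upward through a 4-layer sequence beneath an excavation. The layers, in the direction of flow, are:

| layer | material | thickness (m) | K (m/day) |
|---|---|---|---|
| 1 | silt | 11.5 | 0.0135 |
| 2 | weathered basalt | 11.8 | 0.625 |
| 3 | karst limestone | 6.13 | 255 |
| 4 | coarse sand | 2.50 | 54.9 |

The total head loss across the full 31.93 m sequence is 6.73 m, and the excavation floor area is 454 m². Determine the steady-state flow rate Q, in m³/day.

Flow is perpendicular to layering, so the layers act in series and the equivalent K is the thickness-weighted harmonic mean.
Total thickness L = 11.5 + 11.8 + 6.13 + 2.50 = 31.93 m.
Σ(b_i/K_i) = 11.5/0.0135 + 11.8/0.625 + 6.13/255 + 2.50/54.9 = 870.8 d.
K_eq = L / Σ(b_i/K_i) = 31.93 / 870.8 = 0.03667 m/day.
Q = K_eq · A · (Δh/L) = 0.03667 × 454 × (6.73/31.93) = 3.509 m³/day.

3.51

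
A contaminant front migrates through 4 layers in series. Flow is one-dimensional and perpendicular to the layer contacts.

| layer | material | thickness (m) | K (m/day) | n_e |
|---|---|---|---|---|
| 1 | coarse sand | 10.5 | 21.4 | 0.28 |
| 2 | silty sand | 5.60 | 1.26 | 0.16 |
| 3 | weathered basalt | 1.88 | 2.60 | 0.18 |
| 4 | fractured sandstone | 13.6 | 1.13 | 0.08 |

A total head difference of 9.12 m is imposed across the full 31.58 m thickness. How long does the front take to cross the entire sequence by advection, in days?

10.2

With flow normal to the layers, continuity requires the same specific discharge q through every layer.
Σ(b_i/K_i) = 10.5/21.4 + 5.60/1.26 + 1.88/2.60 + 13.6/1.13 = 17.69 d.
q = Δh / Σ(b_i/K_i) = 9.12 / 17.69 = 0.5154 m/day.
In each layer the seepage velocity is v_i = q/n_i, so the layer transit time is t_i = b_i·n_i / q:
  layer 1 (coarse sand): t_1 = 10.5 × 0.28 / 0.5154 = 5.704 d
  layer 2 (silty sand): t_2 = 5.60 × 0.16 / 0.5154 = 1.738 d
  layer 3 (weathered basalt): t_3 = 1.88 × 0.18 / 0.5154 = 0.6565 d
  layer 4 (fractured sandstone): t_4 = 13.6 × 0.08 / 0.5154 = 2.111 d
Total t = Σ t_i = 10.21 days.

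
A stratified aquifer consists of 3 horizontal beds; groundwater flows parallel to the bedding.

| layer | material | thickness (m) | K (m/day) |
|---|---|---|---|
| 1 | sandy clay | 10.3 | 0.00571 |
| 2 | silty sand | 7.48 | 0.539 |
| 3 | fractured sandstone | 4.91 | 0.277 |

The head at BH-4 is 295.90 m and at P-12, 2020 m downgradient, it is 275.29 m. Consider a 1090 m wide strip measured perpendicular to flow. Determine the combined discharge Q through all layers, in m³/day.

60.6

Flow is parallel to layering, so each bed carries its own Darcy discharge and the transmissivities add.
Σ(K_i·b_i) = 0.00571×10.3 + 0.539×7.48 + 0.277×4.91 = 5.451 m²/day.
Hydraulic gradient i = (295.90 − 275.29) / 2020 = 20.61 / 2020 = 0.01020.
Q = Σ(K_i·b_i) · W · i = 5.451 × 1090 × 0.01020 = 60.62 m³/day.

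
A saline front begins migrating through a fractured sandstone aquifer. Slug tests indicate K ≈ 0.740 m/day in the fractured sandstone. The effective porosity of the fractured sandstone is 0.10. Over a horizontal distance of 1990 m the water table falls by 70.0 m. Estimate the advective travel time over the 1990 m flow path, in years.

Hydraulic gradient i = Δh / L = 70.0 / 1990 = 0.03518.
Darcy flux q = K · i = 0.7400 × 0.03518 = 0.02603 m/day.
Seepage velocity v = q / n_e = 0.02603 / 0.10 = 0.2603 m/day.
Travel time t = L / v = 1990 / 0.2603 = 7645 days = 20.93 years.

20.9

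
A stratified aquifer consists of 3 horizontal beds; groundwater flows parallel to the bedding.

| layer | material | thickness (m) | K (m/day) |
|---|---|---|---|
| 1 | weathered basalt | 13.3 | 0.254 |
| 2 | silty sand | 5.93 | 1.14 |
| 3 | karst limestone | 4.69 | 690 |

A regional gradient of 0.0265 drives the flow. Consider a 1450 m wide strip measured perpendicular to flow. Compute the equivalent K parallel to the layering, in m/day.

136

Flow is parallel to layering, so each bed carries its own Darcy discharge and the transmissivities add.
Σ(K_i·b_i) = 0.254×13.3 + 1.14×5.93 + 690×4.69 = 3246 m²/day.
Total thickness b = 23.92 m, so K_eq = Σ(K_i·b_i)/b = 135.7 m/day.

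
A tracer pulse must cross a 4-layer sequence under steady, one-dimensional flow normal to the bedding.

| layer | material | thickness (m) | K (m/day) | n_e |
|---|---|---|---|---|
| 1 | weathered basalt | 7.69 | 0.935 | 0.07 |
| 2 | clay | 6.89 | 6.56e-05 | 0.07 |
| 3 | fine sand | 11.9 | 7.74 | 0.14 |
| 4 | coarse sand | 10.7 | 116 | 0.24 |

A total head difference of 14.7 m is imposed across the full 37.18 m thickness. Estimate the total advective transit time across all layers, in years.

103

With flow normal to the layers, continuity requires the same specific discharge q through every layer.
Σ(b_i/K_i) = 7.69/0.935 + 6.89/6.56e-05 + 11.9/7.74 + 10.7/116 = 1.050e+05 d.
q = Δh / Σ(b_i/K_i) = 14.7 / 1.050e+05 = 0.0001399 m/day.
In each layer the seepage velocity is v_i = q/n_i, so the layer transit time is t_i = b_i·n_i / q:
  layer 1 (weathered basalt): t_1 = 7.69 × 0.07 / 0.0001399 = 3846 d
  layer 2 (clay): t_2 = 6.89 × 0.07 / 0.0001399 = 3446 d
  layer 3 (fine sand): t_3 = 11.9 × 0.14 / 0.0001399 = 11905 d
  layer 4 (coarse sand): t_4 = 10.7 × 0.24 / 0.0001399 = 18350 d
Total t = Σ t_i = 37547 days = 102.8 years.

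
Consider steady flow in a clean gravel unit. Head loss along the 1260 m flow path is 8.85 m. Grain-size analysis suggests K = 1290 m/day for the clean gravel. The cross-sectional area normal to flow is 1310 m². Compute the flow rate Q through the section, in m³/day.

Hydraulic gradient i = Δh / L = 8.85 / 1260 = 0.007024.
Darcy's law: Q = K · A · i = 1290 × 1310 × 0.007024 = 11870 m³/day.

11900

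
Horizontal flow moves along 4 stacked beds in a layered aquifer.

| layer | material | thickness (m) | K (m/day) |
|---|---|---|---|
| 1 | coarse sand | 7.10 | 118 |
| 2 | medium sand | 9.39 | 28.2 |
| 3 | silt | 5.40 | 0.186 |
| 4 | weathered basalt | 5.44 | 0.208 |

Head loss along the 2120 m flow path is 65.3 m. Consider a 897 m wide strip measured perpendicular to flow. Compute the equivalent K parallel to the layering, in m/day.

40.4

Flow is parallel to layering, so each bed carries its own Darcy discharge and the transmissivities add.
Σ(K_i·b_i) = 118×7.10 + 28.2×9.39 + 0.186×5.40 + 0.208×5.44 = 1105 m²/day.
Total thickness b = 27.33 m, so K_eq = Σ(K_i·b_i)/b = 40.42 m/day.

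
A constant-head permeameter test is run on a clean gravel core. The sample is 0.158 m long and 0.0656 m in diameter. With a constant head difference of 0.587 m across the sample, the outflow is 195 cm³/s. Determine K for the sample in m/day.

Cross-sectional area A = π·(d/2)² = π × (0.0656/2)² = 0.003380 m².
Convert discharge: 195 cm³/s = 0.0001950 m³/s.
Darcy's law rearranged: K = Q·L / (A·Δh) = 0.0001950 × 0.158 / (0.003380 × 0.587) = 0.01553 m/s = 1342 m/day.

1340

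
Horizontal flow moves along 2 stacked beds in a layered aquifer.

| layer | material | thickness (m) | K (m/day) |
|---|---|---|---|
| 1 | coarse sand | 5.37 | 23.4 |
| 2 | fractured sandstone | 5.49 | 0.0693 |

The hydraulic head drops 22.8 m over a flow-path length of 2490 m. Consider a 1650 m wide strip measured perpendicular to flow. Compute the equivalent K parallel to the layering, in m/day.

Flow is parallel to layering, so each bed carries its own Darcy discharge and the transmissivities add.
Σ(K_i·b_i) = 23.4×5.37 + 0.0693×5.49 = 126.0 m²/day.
Total thickness b = 10.86 m, so K_eq = Σ(K_i·b_i)/b = 11.61 m/day.

11.6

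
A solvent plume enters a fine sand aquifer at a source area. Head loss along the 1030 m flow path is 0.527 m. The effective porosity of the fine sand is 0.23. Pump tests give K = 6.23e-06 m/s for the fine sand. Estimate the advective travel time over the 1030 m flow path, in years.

Convert K: 6.23e-06 m/s × 86400 = 0.5383 m/day.
Hydraulic gradient i = Δh / L = 0.527 / 1030 = 0.0005117.
Darcy flux q = K · i = 0.5383 × 0.0005117 = 0.0002754 m/day.
Seepage velocity v = q / n_e = 0.0002754 / 0.23 = 0.001197 m/day.
Travel time t = L / v = 1030 / 0.001197 = 8.602e+05 days = 2355 years.

2360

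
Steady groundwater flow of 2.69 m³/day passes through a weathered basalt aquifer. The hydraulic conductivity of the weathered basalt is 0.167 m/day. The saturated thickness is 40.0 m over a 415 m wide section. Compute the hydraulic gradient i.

0.000970

Cross-sectional area A = 415 × 40.0 = 16600 m².
From Q = K·A·i, i = Q / (K·A) = 2.69 / (0.1670 × 16600) = 0.0009703.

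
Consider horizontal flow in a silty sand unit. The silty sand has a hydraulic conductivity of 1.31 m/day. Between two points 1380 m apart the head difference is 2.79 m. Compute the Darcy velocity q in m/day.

Hydraulic gradient i = Δh / L = 2.79 / 1380 = 0.002022.
Specific discharge q = K · i = 1.310 × 0.002022 = 0.002648 m/day.

0.00265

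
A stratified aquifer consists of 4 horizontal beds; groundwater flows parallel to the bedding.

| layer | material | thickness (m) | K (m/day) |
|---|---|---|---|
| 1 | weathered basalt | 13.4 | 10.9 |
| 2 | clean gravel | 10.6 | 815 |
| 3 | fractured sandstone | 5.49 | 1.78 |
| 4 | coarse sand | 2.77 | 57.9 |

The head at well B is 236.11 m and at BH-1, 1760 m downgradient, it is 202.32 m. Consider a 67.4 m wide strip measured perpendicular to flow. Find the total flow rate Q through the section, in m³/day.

11600

Flow is parallel to layering, so each bed carries its own Darcy discharge and the transmissivities add.
Σ(K_i·b_i) = 10.9×13.4 + 815×10.6 + 1.78×5.49 + 57.9×2.77 = 8955 m²/day.
Hydraulic gradient i = (236.11 − 202.32) / 1760 = 33.79 / 1760 = 0.01920.
Q = Σ(K_i·b_i) · W · i = 8955 × 67.4 × 0.01920 = 11588 m³/day.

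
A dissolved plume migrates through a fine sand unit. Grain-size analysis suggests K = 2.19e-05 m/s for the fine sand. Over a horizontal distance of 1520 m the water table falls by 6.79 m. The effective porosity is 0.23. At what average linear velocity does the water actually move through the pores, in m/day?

0.0367

Convert K: 2.19e-05 m/s × 86400 = 1.892 m/day.
Hydraulic gradient i = Δh / L = 6.79 / 1520 = 0.004467.
Darcy flux q = K · i = 1.892 × 0.004467 = 0.008452 m/day.
Seepage velocity v = q / n_e = 0.008452 / 0.23 = 0.03675 m/day.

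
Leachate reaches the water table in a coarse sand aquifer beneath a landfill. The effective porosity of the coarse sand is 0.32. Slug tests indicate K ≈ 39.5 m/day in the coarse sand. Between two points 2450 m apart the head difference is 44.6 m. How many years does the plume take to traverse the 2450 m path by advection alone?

Hydraulic gradient i = Δh / L = 44.6 / 2450 = 0.01820.
Darcy flux q = K · i = 39.50 × 0.01820 = 0.7191 m/day.
Seepage velocity v = q / n_e = 0.7191 / 0.32 = 2.247 m/day.
Travel time t = L / v = 2450 / 2.247 = 1090 days = 2.985 years.

2.99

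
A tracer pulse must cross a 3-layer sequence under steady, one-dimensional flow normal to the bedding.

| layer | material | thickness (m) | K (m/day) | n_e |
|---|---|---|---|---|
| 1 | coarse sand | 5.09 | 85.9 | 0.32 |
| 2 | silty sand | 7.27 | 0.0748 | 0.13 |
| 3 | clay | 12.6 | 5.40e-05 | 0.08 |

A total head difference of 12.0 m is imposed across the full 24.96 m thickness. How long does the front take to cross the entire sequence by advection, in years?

191

With flow normal to the layers, continuity requires the same specific discharge q through every layer.
Σ(b_i/K_i) = 5.09/85.9 + 7.27/0.0748 + 12.6/5.40e-05 = 2.334e+05 d.
q = Δh / Σ(b_i/K_i) = 12.0 / 2.334e+05 = 5.141e-05 m/day.
In each layer the seepage velocity is v_i = q/n_i, so the layer transit time is t_i = b_i·n_i / q:
  layer 1 (coarse sand): t_1 = 5.09 × 0.32 / 5.141e-05 = 31684 d
  layer 2 (silty sand): t_2 = 7.27 × 0.13 / 5.141e-05 = 18385 d
  layer 3 (clay): t_3 = 12.6 × 0.08 / 5.141e-05 = 19608 d
Total t = Σ t_i = 69677 days = 190.8 years.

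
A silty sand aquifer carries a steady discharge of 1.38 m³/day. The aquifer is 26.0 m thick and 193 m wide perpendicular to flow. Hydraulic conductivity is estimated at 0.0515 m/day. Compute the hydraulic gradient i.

0.00534

Cross-sectional area A = 193 × 26.0 = 5018 m².
From Q = K·A·i, i = Q / (K·A) = 1.38 / (0.05150 × 5018) = 0.005340.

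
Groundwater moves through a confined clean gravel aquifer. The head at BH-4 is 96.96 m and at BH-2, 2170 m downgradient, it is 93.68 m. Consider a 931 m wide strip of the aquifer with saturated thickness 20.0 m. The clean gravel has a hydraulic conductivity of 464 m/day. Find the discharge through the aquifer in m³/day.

Cross-sectional area A = 931 × 20.0 = 18620 m².
Hydraulic gradient i = (96.96 − 93.68) / 2170 = 3.28 / 2170 = 0.001512.
Darcy's law: Q = K · A · i = 464.0 × 18620 × 0.001512 = 13059 m³/day.

13100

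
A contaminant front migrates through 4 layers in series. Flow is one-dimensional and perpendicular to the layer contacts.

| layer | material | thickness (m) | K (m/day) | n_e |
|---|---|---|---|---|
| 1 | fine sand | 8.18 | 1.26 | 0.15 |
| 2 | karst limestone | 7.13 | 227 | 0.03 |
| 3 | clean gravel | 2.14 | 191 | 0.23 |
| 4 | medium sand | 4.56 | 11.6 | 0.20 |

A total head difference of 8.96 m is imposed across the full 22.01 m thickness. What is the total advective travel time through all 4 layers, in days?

With flow normal to the layers, continuity requires the same specific discharge q through every layer.
Σ(b_i/K_i) = 8.18/1.26 + 7.13/227 + 2.14/191 + 4.56/11.6 = 6.928 d.
q = Δh / Σ(b_i/K_i) = 8.96 / 6.928 = 1.293 m/day.
In each layer the seepage velocity is v_i = q/n_i, so the layer transit time is t_i = b_i·n_i / q:
  layer 1 (fine sand): t_1 = 8.18 × 0.15 / 1.293 = 0.9487 d
  layer 2 (karst limestone): t_2 = 7.13 × 0.03 / 1.293 = 0.1654 d
  layer 3 (clean gravel): t_3 = 2.14 × 0.23 / 1.293 = 0.3806 d
  layer 4 (medium sand): t_4 = 4.56 × 0.20 / 1.293 = 0.7051 d
Total t = Σ t_i = 2.200 days.

2.20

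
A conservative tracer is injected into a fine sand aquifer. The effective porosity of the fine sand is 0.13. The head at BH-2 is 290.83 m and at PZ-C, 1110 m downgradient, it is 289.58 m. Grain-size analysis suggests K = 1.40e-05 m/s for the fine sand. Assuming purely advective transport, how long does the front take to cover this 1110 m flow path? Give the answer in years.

290

Convert K: 1.40e-05 m/s × 86400 = 1.210 m/day.
Hydraulic gradient i = (290.83 − 289.58) / 1110 = 1.25 / 1110 = 0.001126.
Darcy flux q = K · i = 1.210 × 0.001126 = 0.001362 m/day.
Seepage velocity v = q / n_e = 0.001362 / 0.13 = 0.01048 m/day.
Travel time t = L / v = 1110 / 0.01048 = 1.059e+05 days = 290.0 years.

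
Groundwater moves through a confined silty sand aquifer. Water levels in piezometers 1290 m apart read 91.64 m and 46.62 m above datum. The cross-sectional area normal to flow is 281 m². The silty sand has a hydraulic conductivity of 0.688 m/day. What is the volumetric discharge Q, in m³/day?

6.75

Hydraulic gradient i = (91.64 − 46.62) / 1290 = 45.02 / 1290 = 0.03490.
Darcy's law: Q = K · A · i = 0.6880 × 281.0 × 0.03490 = 6.747 m³/day.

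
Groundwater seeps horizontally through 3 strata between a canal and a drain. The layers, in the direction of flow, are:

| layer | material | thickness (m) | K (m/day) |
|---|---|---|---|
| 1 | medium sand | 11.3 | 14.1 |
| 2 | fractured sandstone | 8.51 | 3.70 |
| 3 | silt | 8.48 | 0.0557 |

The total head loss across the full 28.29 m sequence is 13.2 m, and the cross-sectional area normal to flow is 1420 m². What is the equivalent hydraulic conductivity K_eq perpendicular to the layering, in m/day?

Flow is perpendicular to layering, so the layers act in series and the equivalent K is the thickness-weighted harmonic mean.
Total thickness L = 11.3 + 8.51 + 8.48 = 28.29 m.
Σ(b_i/K_i) = 11.3/14.1 + 8.51/3.70 + 8.48/0.0557 = 155.3 d.
K_eq = L / Σ(b_i/K_i) = 28.29 / 155.3 = 0.1821 m/day.

0.182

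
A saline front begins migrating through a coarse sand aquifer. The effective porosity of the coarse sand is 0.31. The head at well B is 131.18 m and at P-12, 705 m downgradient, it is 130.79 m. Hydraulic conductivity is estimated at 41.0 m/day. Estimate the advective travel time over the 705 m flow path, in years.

26.4

Hydraulic gradient i = (131.18 − 130.79) / 705 = 0.39 / 705 = 0.0005532.
Darcy flux q = K · i = 41.00 × 0.0005532 = 0.02268 m/day.
Seepage velocity v = q / n_e = 0.02268 / 0.31 = 0.07316 m/day.
Travel time t = L / v = 705 / 0.07316 = 9636 days = 26.38 years.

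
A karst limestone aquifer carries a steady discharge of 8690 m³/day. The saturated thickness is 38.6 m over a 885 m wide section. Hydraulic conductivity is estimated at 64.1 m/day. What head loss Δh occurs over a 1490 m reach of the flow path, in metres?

5.91

Cross-sectional area A = 885 × 38.6 = 34161 m².
From Q = K·A·i, i = Q / (K·A) = 8690 / (64.10 × 34161) = 0.003969.
Head loss Δh = i · L = 0.003969 × 1490 = 5.913 m.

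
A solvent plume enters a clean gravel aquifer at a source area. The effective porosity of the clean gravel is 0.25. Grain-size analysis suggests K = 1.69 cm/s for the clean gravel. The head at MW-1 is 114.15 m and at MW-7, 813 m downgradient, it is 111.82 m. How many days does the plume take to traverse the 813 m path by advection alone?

48.6

Convert K: 1.69 cm/s × 864 = 1460 m/day.
Hydraulic gradient i = (114.15 − 111.82) / 813 = 2.33 / 813 = 0.002866.
Darcy flux q = K · i = 1460 × 0.002866 = 4.185 m/day.
Seepage velocity v = q / n_e = 4.185 / 0.25 = 16.74 m/day.
Travel time t = L / v = 813 / 16.74 = 48.57 days.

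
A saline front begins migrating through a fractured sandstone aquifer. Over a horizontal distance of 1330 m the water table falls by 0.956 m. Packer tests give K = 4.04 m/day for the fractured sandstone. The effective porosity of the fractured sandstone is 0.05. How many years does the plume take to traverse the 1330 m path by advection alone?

62.7

Hydraulic gradient i = Δh / L = 0.956 / 1330 = 0.0007188.
Darcy flux q = K · i = 4.040 × 0.0007188 = 0.002904 m/day.
Seepage velocity v = q / n_e = 0.002904 / 0.05 = 0.05808 m/day.
Travel time t = L / v = 1330 / 0.05808 = 22900 days = 62.70 years.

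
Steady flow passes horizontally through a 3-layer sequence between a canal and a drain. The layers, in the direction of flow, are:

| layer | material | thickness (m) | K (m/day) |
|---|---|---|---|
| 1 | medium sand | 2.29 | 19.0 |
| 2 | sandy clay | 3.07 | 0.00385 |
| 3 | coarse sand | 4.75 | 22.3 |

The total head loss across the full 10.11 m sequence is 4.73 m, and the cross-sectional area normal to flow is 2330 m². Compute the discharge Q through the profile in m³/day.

Flow is perpendicular to layering, so the layers act in series and the equivalent K is the thickness-weighted harmonic mean.
Total thickness L = 2.29 + 3.07 + 4.75 = 10.11 m.
Σ(b_i/K_i) = 2.29/19.0 + 3.07/0.00385 + 4.75/22.3 = 797.7 d.
K_eq = L / Σ(b_i/K_i) = 10.11 / 797.7 = 0.01267 m/day.
Q = K_eq · A · (Δh/L) = 0.01267 × 2330 × (4.73/10.11) = 13.82 m³/day.

13.8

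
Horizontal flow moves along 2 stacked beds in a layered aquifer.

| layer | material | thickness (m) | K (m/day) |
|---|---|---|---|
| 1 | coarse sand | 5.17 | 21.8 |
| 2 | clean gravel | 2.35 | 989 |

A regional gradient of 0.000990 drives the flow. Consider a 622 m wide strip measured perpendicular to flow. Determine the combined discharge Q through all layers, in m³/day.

Flow is parallel to layering, so each bed carries its own Darcy discharge and the transmissivities add.
Σ(K_i·b_i) = 21.8×5.17 + 989×2.35 = 2437 m²/day.
Hydraulic gradient i = 0.000990.
Q = Σ(K_i·b_i) · W · i = 2437 × 622 × 0.0009900 = 1501 m³/day.

1500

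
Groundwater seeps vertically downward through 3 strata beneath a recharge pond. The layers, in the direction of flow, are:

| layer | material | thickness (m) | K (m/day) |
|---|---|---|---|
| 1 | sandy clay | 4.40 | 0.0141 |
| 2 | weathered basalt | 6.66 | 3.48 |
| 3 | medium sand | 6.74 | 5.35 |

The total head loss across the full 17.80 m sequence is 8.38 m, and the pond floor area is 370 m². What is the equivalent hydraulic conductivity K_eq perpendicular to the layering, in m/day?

0.0565

Flow is perpendicular to layering, so the layers act in series and the equivalent K is the thickness-weighted harmonic mean.
Total thickness L = 4.40 + 6.66 + 6.74 = 17.80 m.
Σ(b_i/K_i) = 4.40/0.0141 + 6.66/3.48 + 6.74/5.35 = 315.2 d.
K_eq = L / Σ(b_i/K_i) = 17.80 / 315.2 = 0.05647 m/day.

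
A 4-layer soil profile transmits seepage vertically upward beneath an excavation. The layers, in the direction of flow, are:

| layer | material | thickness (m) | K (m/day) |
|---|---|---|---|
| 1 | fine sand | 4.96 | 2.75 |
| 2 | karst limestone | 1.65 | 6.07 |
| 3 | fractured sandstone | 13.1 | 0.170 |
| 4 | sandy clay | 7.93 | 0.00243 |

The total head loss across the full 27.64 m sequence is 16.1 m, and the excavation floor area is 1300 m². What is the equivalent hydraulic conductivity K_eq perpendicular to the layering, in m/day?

Flow is perpendicular to layering, so the layers act in series and the equivalent K is the thickness-weighted harmonic mean.
Total thickness L = 4.96 + 1.65 + 13.1 + 7.93 = 27.64 m.
Σ(b_i/K_i) = 4.96/2.75 + 1.65/6.07 + 13.1/0.170 + 7.93/0.00243 = 3343 d.
K_eq = L / Σ(b_i/K_i) = 27.64 / 3343 = 0.008269 m/day.

0.00827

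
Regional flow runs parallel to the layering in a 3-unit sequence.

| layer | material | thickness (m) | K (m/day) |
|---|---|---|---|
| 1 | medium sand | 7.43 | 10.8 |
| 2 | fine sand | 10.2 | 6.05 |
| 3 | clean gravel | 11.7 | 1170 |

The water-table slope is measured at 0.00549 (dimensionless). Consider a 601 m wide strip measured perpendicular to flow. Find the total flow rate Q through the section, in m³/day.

45600

Flow is parallel to layering, so each bed carries its own Darcy discharge and the transmissivities add.
Σ(K_i·b_i) = 10.8×7.43 + 6.05×10.2 + 1170×11.7 = 13831 m²/day.
Hydraulic gradient i = 0.00549.
Q = Σ(K_i·b_i) · W · i = 13831 × 601 × 0.005490 = 45635 m³/day.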